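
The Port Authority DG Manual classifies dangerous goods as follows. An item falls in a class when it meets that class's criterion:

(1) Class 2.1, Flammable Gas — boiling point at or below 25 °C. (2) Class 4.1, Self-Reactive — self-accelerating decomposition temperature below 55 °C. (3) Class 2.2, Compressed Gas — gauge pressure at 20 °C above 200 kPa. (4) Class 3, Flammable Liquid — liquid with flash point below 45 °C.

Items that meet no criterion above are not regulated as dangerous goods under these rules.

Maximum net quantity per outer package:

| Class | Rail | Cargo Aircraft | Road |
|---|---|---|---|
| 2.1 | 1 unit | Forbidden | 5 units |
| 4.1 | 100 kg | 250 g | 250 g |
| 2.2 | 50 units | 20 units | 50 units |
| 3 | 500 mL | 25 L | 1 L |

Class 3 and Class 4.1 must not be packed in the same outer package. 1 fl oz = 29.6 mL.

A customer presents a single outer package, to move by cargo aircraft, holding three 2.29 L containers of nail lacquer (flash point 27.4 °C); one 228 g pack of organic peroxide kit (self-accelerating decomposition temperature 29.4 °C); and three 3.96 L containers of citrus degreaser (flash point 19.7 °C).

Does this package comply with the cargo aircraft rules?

Nail lacquer: flash point 27.4 °C < 45 °C → Class 3 (Flammable Liquid).
The organic peroxide kit has self-accelerating decomposition temperature 29.4 °C, which is < 55 °C, so it is Class 4.1 (Self-Reactive).
Citrus degreaser: flash point 19.7 °C < 45 °C → Class 3 (Flammable Liquid).
Class 3 net quantity: (three 2.29 L containers = 6.87 L) + (three 3.96 L containers = 11.88 L) = 18.75 L.
18.75 L ≤ 25 L (cargo aircraft limit, Class 3) — within limit.
Class 4.1 quantity: 228 g.
228 g is within the cargo aircraft limit of 250 g for Class 4.1.
Class 3 and Class 4.1 may not share an outer package.

No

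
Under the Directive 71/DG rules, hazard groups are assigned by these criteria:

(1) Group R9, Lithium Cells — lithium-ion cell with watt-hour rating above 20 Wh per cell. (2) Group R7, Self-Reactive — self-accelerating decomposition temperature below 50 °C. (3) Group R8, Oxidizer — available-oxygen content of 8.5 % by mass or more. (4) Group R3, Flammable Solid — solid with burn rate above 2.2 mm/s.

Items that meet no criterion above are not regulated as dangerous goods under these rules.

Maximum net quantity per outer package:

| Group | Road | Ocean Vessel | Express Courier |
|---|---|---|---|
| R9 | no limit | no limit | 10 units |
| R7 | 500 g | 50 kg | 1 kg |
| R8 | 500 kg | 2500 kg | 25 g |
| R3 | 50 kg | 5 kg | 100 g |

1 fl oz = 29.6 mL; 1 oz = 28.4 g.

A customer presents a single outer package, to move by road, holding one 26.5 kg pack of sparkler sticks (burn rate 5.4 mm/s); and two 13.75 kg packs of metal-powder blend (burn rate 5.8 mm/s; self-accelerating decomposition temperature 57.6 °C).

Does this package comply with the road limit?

Sparkler sticks: burn rate 5.4 mm/s > 2.2 mm/s → Group R3 (Flammable Solid).
Burn rate 5.8 mm/s meets the Group R3 criterion (Flammable Solid), so the metal-powder blend is Group R3.
Group R3 net quantity: 26.5 kg + (two 13.75 kg packs = 27.5 kg) = 54 kg.
54 kg > 50 kg (road limit, Group R3) — over the limit.

No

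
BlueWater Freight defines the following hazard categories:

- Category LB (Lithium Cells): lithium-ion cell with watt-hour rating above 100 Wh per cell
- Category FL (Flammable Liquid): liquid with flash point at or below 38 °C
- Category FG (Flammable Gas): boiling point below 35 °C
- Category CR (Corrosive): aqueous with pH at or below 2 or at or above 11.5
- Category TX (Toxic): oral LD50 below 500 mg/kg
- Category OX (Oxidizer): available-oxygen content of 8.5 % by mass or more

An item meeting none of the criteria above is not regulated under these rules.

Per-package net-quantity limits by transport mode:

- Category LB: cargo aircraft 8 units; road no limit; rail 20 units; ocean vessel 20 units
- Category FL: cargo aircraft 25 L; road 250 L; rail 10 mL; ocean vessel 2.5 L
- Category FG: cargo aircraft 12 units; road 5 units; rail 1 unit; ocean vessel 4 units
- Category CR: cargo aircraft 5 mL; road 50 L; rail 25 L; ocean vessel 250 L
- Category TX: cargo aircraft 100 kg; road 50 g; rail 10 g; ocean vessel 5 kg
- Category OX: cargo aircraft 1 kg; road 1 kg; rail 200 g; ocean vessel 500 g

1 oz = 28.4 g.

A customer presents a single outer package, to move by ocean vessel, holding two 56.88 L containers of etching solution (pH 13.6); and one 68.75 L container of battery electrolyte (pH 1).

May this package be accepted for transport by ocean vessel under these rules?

The etching solution has pH 13.6, which is ≥ 11.5, so it is Category CR (Corrosive).
The battery electrolyte has pH 1, which is ≤ 2, so it is Category CR (Corrosive).
Category CR net quantity: (two 56.88 L containers = 113.76 L) + 68.75 L = 182.51 L.
182.51 L is within the ocean vessel limit of 250 L for Category CR.

Yes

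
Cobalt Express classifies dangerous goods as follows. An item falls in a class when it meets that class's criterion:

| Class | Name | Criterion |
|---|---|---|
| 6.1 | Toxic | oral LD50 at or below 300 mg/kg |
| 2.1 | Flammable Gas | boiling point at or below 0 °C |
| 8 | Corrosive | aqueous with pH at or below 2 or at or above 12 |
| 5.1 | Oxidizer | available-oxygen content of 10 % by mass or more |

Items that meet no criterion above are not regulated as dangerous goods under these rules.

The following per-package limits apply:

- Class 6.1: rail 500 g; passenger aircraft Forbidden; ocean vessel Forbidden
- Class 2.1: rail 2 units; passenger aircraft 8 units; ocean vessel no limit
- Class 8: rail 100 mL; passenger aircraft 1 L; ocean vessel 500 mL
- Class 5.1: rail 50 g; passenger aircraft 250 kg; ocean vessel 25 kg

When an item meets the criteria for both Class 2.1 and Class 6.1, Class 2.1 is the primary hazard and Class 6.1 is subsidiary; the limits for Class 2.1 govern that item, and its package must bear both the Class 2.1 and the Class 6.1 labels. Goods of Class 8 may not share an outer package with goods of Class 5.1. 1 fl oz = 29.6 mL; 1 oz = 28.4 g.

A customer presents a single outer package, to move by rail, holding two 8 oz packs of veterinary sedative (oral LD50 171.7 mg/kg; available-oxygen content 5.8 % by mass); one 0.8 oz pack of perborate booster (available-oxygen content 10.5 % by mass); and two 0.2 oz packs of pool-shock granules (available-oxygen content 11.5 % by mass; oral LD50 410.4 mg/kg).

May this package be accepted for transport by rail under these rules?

Yes

The veterinary sedative has oral LD50 171.7 mg/kg, which is ≤ 300 mg/kg, so it is Class 6.1 (Toxic).
Available-oxygen content 10.5 % by mass meets the Class 5.1 criterion (Oxidizer), so the perborate booster is Class 5.1.
The pool-shock granules have available-oxygen content 11.5 % by mass, which is ≥ 10 % by mass, so they are Class 5.1 (Oxidizer).
Class 5.1 net quantity: (one 0.8 oz pack = 22.72 g) + (two 0.2 oz packs = 11.36 g) = 34.08 g.
That is within the Class 5.1 rail limit of 50 g.
Class 6.1 quantity: two 8 oz packs = 454.4 g.
454.4 g ≤ 500 g (rail limit, Class 6.1) — within limit.
The segregation rule (Class 8 with Class 5.1) does not apply to Class 5.1 with Class 6.1.
Every hazard class is within its rail limit and no segregation rule is violated.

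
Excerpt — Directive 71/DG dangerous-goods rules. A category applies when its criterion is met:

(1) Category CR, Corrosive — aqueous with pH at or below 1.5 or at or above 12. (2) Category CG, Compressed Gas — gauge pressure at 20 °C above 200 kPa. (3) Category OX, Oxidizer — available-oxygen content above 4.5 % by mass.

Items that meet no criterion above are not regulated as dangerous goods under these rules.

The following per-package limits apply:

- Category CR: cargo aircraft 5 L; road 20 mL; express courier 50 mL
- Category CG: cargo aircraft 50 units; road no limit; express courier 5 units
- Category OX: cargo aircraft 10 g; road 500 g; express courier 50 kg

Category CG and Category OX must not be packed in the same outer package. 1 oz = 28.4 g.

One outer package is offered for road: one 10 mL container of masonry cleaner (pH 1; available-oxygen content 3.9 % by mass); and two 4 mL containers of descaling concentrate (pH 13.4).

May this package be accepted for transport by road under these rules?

The masonry cleaner has pH 1, which is ≤ 1.5, so it is Category CR (Corrosive).
Descaling concentrate: pH 13.4 ≥ 12 → Category CR (Corrosive).
Total Category CR: 10 mL + (two 4 mL containers = 8 mL) = 18 mL.
That is within the Category CR road limit of 20 mL.

Yes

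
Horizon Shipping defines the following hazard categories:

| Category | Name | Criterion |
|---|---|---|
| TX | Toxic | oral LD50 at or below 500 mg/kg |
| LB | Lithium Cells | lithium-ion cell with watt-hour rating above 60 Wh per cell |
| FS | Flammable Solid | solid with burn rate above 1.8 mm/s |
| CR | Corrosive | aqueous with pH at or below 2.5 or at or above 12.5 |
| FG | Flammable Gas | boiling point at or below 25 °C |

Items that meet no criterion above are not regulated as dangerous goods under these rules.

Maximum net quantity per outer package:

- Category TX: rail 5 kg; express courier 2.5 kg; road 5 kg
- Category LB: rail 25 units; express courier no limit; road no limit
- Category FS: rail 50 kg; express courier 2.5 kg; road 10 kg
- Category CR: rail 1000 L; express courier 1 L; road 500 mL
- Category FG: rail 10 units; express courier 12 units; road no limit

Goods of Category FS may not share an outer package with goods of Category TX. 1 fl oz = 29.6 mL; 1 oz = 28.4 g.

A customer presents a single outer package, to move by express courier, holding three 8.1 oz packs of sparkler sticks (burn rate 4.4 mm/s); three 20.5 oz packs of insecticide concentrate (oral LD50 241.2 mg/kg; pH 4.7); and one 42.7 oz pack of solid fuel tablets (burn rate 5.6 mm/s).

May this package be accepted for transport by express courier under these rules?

No

With burn rate 4.4 mm/s (> 1.8 mm/s), the sparkler sticks fall in Category FS.
With oral LD50 241.2 mg/kg (≤ 500 mg/kg), the insecticide concentrate falls in Category TX.
Solid fuel tablets: burn rate 5.6 mm/s > 1.8 mm/s → Category FS (Flammable Solid).
Category FS net quantity: (three 8.1 oz packs = 690.12 g) + (one 42.7 oz pack = 1212.68 g) = 1902.8 g.
That is within the Category FS express courier limit of 2.5 kg.
Category TX quantity: three 20.5 oz packs = 1746.6 g.
1746.6 g is within the express courier limit of 2.5 kg for Category TX.
Category FS and Category TX may not share an outer package.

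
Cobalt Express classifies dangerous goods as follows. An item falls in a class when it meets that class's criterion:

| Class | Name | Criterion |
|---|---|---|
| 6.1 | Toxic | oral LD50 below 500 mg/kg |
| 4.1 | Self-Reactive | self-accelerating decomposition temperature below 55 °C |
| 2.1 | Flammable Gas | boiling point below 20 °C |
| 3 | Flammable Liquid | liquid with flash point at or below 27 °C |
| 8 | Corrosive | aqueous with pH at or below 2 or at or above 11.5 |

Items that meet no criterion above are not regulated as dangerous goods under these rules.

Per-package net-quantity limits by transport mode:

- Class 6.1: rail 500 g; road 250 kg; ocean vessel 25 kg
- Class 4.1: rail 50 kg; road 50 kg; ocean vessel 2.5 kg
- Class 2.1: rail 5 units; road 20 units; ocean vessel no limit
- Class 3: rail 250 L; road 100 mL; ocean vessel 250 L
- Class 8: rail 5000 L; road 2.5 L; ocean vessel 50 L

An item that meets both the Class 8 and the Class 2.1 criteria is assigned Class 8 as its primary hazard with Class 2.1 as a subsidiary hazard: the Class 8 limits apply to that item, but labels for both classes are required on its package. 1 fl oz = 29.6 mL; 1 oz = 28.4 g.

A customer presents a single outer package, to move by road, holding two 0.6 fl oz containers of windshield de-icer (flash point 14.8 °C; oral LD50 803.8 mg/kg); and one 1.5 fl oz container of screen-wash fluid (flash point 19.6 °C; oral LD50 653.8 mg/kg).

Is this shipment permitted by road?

The windshield de-icer has flash point 14.8 °C, which is ≤ 27 °C, so it is Class 3 (Flammable Liquid).
Flash point 19.6 °C meets the Class 3 criterion (Flammable Liquid), so the screen-wash fluid is Class 3.
Total Class 3: (two 0.6 fl oz containers = 35.52 mL) + (one 1.5 fl oz container = 44.4 mL) = 79.92 mL.
That is within the Class 3 road limit of 100 mL.

Yes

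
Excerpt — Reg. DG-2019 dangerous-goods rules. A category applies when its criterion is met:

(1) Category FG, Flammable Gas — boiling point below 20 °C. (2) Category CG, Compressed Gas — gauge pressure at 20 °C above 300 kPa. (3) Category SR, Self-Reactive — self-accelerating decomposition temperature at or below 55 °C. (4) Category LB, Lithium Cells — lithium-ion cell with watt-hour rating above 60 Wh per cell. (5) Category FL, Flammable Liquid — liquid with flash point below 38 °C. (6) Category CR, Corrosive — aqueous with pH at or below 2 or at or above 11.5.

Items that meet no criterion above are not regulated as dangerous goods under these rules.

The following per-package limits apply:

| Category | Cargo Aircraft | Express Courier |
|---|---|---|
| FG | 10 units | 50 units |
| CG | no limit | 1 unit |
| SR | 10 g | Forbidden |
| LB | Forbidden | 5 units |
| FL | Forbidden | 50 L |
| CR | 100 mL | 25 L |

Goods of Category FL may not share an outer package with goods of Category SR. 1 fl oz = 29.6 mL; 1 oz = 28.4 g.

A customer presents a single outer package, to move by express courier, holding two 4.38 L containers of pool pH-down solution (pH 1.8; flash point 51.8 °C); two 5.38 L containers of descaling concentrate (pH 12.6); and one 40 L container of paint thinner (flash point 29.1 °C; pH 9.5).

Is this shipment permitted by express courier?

With pH 1.8 (≤ 2), the pool pH-down solution falls in Category CR.
The descaling concentrate has pH 12.6, which is ≥ 11.5, so it is Category CR (Corrosive).
The paint thinner has flash point 29.1 °C, which is < 38 °C, so it is Category FL (Flammable Liquid).
Total Category CR: (two 4.38 L containers = 8.76 L) + (two 5.38 L containers = 10.76 L) = 19.52 L.
19.52 L is within the express courier limit of 25 L for Category CR.
Category FL quantity: 40 L.
40 L ≤ 50 L (express courier limit, Category FL) — within limit.
The segregation rule (Category FL with Category SR) does not apply to Category CR with Category FL.
Every hazard category is within its express courier limit and no segregation rule is violated.

Yes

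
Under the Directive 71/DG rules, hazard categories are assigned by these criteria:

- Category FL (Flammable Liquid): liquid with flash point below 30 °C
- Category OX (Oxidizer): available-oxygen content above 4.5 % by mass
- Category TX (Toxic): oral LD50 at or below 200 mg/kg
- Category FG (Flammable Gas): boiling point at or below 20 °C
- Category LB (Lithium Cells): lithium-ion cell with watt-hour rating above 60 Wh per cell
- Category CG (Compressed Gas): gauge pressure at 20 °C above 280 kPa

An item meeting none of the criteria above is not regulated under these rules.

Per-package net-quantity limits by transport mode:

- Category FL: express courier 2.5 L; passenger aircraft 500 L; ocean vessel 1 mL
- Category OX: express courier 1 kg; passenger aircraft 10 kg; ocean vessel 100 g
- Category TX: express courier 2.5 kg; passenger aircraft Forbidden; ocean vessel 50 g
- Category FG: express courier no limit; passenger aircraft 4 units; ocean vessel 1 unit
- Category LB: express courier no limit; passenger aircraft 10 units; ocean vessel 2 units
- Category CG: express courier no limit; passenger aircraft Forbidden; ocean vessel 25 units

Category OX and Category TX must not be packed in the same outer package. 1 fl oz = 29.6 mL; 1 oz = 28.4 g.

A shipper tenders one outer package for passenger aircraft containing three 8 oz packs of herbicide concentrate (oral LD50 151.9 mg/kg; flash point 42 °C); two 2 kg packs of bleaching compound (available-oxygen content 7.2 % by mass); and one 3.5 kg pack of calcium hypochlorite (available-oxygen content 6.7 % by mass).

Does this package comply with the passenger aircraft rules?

With oral LD50 151.9 mg/kg (≤ 200 mg/kg), the herbicide concentrate falls in Category TX.
The bleaching compound has available-oxygen content 7.2 % by mass, which is > 4.5 % by mass, so it is Category OX (Oxidizer).
With available-oxygen content 6.7 % by mass (> 4.5 % by mass), the calcium hypochlorite falls in Category OX.
Category OX net quantity: (two 2 kg packs = 4 kg) + 3.5 kg = 7.5 kg.
7.5 kg ≤ 10 kg (passenger aircraft limit, Category OX) — within limit.
Category TX quantity: three 8 oz packs = 681.6 g.
Category TX is Forbidden by passenger aircraft.
Category OX and Category TX may not share an outer package.

No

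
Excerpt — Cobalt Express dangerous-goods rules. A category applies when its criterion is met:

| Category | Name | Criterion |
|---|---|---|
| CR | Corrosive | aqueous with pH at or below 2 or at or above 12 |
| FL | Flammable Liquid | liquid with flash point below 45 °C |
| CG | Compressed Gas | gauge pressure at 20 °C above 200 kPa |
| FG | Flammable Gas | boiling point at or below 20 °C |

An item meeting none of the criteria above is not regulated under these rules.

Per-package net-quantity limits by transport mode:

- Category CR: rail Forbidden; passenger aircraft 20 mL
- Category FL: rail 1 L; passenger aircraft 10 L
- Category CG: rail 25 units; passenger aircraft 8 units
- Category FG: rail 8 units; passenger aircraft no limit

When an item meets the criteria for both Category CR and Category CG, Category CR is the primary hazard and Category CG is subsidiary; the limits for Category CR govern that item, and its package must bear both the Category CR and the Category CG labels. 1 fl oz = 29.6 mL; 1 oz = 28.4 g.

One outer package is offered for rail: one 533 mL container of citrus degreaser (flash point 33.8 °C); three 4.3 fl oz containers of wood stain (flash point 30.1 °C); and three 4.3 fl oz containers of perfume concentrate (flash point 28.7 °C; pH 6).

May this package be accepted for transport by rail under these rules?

The citrus degreaser has flash point 33.8 °C, which is < 45 °C, so it is Category FL (Flammable Liquid).
Flash point 30.1 °C meets the Category FL criterion (Flammable Liquid), so the wood stain is Category FL.
With flash point 28.7 °C (< 45 °C), the perfume concentrate falls in Category FL.
Category FL net quantity: 533 mL + (three 4.3 fl oz containers = 381.84 mL) + (three 4.3 fl oz containers = 381.84 mL) = 1296.68 mL.
1296.68 mL exceeds the rail limit of 1 L for Category FL.

No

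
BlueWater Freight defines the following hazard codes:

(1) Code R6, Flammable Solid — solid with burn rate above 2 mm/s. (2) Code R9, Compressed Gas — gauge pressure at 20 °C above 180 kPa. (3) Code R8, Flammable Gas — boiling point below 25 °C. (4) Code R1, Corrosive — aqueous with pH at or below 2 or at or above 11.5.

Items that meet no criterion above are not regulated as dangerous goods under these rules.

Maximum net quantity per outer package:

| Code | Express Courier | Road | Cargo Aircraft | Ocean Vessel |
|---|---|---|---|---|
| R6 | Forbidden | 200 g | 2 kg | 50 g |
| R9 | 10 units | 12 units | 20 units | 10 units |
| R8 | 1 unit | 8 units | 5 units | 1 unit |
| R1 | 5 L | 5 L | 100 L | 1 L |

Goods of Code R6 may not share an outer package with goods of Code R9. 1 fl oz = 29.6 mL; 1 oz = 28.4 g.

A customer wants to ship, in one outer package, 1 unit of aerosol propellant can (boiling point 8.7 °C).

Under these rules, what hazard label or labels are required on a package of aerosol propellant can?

The aerosol propellant can has boiling point 8.7 °C, which is < 25 °C, so it is Code R8 (Flammable Gas).
Only the Code R8 label is required.

Code R8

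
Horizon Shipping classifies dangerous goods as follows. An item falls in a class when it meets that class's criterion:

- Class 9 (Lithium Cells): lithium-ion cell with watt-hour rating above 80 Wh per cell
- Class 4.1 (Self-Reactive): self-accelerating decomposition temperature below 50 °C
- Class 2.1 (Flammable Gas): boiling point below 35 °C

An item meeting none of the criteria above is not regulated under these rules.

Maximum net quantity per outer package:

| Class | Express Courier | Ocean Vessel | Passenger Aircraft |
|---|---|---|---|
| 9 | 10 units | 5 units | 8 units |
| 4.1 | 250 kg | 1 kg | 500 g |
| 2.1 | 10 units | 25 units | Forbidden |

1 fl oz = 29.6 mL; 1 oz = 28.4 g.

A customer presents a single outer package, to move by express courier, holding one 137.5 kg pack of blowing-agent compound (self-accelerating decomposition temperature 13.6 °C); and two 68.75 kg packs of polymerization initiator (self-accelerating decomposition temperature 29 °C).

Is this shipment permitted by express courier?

The blowing-agent compound has self-accelerating decomposition temperature 13.6 °C, which is < 50 °C, so it is Class 4.1 (Self-Reactive).
The polymerization initiator has self-accelerating decomposition temperature 29 °C, which is < 50 °C, so it is Class 4.1 (Self-Reactive).
Class 4.1 net quantity: 137.5 kg + (two 68.75 kg packs = 137.5 kg) = 275 kg.
That exceeds the Class 4.1 express courier limit of 250 kg.

No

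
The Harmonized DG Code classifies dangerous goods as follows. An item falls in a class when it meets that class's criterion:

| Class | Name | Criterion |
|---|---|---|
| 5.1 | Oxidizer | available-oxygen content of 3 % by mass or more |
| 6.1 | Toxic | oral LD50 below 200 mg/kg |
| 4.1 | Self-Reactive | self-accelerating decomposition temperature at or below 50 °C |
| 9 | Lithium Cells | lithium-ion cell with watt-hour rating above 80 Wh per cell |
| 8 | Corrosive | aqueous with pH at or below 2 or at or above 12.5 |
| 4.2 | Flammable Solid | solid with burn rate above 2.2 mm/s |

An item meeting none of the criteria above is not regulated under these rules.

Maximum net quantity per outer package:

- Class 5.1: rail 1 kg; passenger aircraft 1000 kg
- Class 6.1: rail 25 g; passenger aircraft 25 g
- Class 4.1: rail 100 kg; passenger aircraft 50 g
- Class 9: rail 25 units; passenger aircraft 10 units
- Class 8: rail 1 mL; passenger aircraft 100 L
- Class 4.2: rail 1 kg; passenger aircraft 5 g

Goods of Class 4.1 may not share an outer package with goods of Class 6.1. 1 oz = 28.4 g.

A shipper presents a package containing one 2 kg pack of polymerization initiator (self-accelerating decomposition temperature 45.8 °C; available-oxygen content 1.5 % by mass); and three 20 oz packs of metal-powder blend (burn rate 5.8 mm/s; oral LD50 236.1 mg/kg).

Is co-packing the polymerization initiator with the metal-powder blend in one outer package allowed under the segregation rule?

The polymerization initiator has self-accelerating decomposition temperature 45.8 °C, which is ≤ 50 °C, so it is Class 4.1 (Self-Reactive).
Metal-powder blend: burn rate 5.8 mm/s > 2.2 mm/s → Class 4.2 (Flammable Solid).
No segregation rule bars Class 4.1 with Class 4.2.

Yes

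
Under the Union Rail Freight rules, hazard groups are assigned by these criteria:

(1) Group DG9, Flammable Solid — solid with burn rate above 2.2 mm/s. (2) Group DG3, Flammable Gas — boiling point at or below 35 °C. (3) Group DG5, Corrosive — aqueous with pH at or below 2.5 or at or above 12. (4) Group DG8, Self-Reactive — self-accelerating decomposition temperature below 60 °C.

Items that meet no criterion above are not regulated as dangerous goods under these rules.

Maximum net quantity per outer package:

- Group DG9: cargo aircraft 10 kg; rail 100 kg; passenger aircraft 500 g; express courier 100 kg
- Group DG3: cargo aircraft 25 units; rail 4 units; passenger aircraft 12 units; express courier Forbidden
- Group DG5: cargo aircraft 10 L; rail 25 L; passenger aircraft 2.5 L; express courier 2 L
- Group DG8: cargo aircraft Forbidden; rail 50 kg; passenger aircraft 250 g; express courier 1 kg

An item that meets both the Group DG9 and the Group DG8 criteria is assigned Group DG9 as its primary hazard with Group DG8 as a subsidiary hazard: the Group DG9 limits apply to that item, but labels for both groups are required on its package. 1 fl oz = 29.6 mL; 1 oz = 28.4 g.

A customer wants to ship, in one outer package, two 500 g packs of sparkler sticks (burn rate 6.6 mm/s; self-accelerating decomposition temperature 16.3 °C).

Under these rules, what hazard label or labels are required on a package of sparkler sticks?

Burn rate 6.6 mm/s meets the Group DG9 criterion (Flammable Solid), so the sparkler sticks are Group DG9.
Self-accelerating decomposition temperature 16.3 °C meets the Group DG8 criterion (Self-Reactive), so the sparkler sticks are Group DG8.
By the precedence rule Group DG9 is primary and Group DG8 is subsidiary, and that rule requires both labels on the package.

Group DG8 and DG9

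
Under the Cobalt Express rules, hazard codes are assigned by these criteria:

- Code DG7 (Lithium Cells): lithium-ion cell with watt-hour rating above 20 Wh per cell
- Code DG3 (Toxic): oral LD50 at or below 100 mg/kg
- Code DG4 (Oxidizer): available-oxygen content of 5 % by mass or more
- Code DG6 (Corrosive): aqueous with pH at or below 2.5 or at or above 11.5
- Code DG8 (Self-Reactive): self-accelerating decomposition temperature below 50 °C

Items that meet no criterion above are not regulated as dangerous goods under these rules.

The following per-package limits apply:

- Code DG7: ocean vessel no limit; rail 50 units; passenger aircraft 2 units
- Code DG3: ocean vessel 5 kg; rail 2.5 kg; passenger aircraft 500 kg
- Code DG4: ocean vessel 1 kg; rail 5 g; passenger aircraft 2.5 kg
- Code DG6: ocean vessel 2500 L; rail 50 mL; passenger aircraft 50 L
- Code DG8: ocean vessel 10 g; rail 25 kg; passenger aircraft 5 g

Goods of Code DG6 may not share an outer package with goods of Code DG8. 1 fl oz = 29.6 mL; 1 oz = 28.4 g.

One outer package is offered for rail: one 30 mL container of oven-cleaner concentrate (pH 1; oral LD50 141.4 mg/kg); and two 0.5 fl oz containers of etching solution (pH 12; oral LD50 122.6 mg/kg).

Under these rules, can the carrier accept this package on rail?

No

pH 1 meets the Code DG6 criterion (Corrosive), so the oven-cleaner concentrate is Code DG6.
Etching solution: pH 12 ≥ 11.5 → Code DG6 (Corrosive).
Code DG6 net quantity: 30 mL + (two 0.5 fl oz containers = 29.6 mL) = 59.6 mL.
59.6 mL exceeds the rail limit of 50 mL for Code DG6.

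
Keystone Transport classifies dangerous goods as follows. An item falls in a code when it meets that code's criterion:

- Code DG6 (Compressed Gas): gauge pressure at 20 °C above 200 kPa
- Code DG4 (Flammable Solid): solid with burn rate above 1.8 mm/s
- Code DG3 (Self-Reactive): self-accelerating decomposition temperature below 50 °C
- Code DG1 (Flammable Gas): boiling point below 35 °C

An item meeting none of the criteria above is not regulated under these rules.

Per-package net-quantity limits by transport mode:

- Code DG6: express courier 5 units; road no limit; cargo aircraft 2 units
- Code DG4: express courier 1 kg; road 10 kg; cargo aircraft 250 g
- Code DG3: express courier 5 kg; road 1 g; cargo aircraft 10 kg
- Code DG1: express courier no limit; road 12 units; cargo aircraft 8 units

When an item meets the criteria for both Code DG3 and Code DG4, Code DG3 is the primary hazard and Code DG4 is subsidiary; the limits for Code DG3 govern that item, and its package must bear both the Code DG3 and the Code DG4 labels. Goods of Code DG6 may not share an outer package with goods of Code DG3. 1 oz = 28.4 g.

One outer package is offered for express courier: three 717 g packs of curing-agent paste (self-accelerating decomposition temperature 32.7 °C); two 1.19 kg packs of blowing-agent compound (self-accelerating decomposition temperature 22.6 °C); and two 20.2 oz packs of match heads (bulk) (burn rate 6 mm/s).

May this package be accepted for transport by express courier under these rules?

With self-accelerating decomposition temperature 32.7 °C (< 50 °C), the curing-agent paste falls in Code DG3.
The blowing-agent compound has self-accelerating decomposition temperature 22.6 °C, which is < 50 °C, so it is Code DG3 (Self-Reactive).
With burn rate 6 mm/s (> 1.8 mm/s), the match heads (bulk) fall in Code DG4.
Code DG3 net quantity: (three 717 g packs = 2.151 kg) + (two 1.19 kg packs = 2.38 kg) = 4.531 kg.
4.531 kg ≤ 5 kg (express courier limit, Code DG3) — within limit.
Code DG4 quantity: two 20.2 oz packs = 1147.36 g.
That exceeds the Code DG4 express courier limit of 1 kg.
The segregation rule (Code DG6 with Code DG3) does not apply to Code DG3 with Code DG4.

No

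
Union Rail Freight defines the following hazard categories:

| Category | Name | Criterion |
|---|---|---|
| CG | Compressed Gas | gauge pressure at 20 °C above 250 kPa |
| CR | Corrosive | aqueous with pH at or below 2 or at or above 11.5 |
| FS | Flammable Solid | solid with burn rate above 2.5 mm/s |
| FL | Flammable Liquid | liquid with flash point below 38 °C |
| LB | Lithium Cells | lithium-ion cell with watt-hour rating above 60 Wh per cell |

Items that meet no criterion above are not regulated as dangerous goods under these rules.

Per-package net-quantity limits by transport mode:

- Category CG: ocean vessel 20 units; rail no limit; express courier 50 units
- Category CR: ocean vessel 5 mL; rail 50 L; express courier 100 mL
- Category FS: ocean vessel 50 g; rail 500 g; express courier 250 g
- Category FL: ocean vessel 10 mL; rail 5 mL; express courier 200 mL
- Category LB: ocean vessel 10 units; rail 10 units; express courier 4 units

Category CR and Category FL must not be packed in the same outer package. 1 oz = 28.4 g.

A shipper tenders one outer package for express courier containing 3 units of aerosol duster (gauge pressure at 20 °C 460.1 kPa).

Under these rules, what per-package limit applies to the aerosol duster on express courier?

50 units

Aerosol duster: gauge pressure at 20 °C 460.1 kPa > 250 kPa → Category CG (Compressed Gas).
The express courier limit for Category CG is 50 units.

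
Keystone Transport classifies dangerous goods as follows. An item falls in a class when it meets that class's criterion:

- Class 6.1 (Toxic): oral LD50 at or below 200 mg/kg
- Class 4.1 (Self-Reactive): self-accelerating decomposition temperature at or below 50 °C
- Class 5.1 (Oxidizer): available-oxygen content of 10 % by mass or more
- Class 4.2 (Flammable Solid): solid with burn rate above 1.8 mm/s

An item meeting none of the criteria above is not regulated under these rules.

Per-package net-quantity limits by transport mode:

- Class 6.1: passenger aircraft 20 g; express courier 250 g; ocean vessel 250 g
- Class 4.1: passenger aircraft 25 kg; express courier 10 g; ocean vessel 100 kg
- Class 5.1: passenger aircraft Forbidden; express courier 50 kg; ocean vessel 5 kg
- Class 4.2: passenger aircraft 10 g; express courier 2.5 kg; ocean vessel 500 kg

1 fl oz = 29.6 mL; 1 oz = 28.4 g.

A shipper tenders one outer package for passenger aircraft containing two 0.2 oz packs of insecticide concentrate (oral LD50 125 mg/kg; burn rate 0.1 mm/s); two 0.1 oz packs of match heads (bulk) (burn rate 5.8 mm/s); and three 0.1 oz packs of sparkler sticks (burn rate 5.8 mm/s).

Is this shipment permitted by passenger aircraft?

No

Insecticide concentrate: oral LD50 125 mg/kg ≤ 200 mg/kg → Class 6.1 (Toxic).
Match heads (bulk): burn rate 5.8 mm/s > 1.8 mm/s → Class 4.2 (Flammable Solid).
Sparkler sticks: burn rate 5.8 mm/s > 1.8 mm/s → Class 4.2 (Flammable Solid).
Class 4.2 net quantity: (two 0.1 oz packs = 5.68 g) + (three 0.1 oz packs = 8.52 g) = 14.2 g.
14.2 g > 10 g (passenger aircraft limit, Class 4.2) — over the limit.
Class 6.1 quantity: two 0.2 oz packs = 11.36 g.
That is within the Class 6.1 passenger aircraft limit of 20 g.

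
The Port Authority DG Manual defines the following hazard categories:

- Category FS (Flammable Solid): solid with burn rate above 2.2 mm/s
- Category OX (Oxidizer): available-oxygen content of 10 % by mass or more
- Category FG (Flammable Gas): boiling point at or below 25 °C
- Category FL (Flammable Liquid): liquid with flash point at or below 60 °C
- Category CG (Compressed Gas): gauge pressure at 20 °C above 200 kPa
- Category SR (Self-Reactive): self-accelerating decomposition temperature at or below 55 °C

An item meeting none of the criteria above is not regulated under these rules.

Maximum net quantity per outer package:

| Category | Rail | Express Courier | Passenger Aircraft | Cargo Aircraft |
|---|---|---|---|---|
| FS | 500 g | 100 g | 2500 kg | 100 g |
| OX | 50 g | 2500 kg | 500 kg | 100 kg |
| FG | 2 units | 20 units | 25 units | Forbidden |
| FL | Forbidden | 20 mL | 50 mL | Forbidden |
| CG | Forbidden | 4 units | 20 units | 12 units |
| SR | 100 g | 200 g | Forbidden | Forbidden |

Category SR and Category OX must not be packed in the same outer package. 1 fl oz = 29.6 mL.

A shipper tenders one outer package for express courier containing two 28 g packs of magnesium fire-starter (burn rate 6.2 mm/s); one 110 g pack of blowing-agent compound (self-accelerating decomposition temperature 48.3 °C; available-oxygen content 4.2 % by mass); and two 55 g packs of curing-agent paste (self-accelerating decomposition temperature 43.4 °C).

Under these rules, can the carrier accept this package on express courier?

No

The magnesium fire-starter has burn rate 6.2 mm/s, which is > 2.2 mm/s, so it is Category FS (Flammable Solid).
The blowing-agent compound has self-accelerating decomposition temperature 48.3 °C, which is ≤ 55 °C, so it is Category SR (Self-Reactive).
The curing-agent paste has self-accelerating decomposition temperature 43.4 °C, which is ≤ 55 °C, so it is Category SR (Self-Reactive).
Total Category SR: 110 g + (two 55 g packs = 110 g) = 220 g.
That exceeds the Category SR express courier limit of 200 g.
Category FS quantity: two 28 g packs = 56 g.
56 g is within the express courier limit of 100 g for Category FS.
The segregation rule (Category SR with Category OX) does not apply to Category SR with Category FS.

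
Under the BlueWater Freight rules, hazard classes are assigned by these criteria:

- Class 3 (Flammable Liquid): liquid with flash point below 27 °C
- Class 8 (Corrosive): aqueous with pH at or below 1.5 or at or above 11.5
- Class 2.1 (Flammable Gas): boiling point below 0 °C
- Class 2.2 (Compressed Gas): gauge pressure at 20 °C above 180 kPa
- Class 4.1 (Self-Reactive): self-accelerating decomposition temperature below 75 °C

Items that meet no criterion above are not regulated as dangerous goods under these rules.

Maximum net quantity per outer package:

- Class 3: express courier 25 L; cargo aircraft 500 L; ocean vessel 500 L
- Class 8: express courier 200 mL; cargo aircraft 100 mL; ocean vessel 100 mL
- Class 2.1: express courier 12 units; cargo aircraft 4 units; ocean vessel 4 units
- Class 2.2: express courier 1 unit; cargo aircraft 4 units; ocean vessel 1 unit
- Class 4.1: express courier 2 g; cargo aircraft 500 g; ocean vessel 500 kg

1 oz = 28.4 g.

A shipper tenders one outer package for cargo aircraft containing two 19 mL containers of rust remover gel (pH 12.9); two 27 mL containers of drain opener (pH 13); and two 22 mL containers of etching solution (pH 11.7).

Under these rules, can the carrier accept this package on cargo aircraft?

pH 12.9 meets the Class 8 criterion (Corrosive), so the rust remover gel is Class 8.
Drain opener: pH 13 ≥ 11.5 → Class 8 (Corrosive).
pH 11.7 meets the Class 8 criterion (Corrosive), so the etching solution is Class 8.
Class 8 net quantity: (two 19 mL containers = 38 mL) + (two 27 mL containers = 54 mL) + (two 22 mL containers = 44 mL) = 136 mL.
136 mL exceeds the cargo aircraft limit of 100 mL for Class 8.

No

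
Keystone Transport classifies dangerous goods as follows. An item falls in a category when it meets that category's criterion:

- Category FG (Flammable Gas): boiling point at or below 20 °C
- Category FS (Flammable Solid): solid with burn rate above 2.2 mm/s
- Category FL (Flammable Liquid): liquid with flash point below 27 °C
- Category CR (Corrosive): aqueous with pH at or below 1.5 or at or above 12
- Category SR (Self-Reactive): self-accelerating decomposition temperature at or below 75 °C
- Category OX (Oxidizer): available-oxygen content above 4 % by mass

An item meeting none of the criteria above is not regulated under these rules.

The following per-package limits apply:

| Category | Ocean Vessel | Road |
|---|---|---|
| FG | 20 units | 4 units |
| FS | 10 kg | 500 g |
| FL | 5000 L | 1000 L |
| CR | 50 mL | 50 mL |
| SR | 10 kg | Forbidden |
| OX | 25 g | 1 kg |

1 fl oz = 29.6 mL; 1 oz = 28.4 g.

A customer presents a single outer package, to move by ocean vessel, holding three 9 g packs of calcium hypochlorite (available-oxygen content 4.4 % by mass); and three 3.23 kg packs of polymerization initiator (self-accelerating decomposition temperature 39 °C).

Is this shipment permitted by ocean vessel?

The calcium hypochlorite has available-oxygen content 4.4 % by mass, which is > 4 % by mass, so it is Category OX (Oxidizer).
With self-accelerating decomposition temperature 39 °C (≤ 75 °C), the polymerization initiator falls in Category SR.
Category OX quantity: three 9 g packs = 27 g.
27 g exceeds the ocean vessel limit of 25 g for Category OX.
Category SR quantity: three 3.23 kg packs = 9.69 kg.
That is within the Category SR ocean vessel limit of 10 kg.

No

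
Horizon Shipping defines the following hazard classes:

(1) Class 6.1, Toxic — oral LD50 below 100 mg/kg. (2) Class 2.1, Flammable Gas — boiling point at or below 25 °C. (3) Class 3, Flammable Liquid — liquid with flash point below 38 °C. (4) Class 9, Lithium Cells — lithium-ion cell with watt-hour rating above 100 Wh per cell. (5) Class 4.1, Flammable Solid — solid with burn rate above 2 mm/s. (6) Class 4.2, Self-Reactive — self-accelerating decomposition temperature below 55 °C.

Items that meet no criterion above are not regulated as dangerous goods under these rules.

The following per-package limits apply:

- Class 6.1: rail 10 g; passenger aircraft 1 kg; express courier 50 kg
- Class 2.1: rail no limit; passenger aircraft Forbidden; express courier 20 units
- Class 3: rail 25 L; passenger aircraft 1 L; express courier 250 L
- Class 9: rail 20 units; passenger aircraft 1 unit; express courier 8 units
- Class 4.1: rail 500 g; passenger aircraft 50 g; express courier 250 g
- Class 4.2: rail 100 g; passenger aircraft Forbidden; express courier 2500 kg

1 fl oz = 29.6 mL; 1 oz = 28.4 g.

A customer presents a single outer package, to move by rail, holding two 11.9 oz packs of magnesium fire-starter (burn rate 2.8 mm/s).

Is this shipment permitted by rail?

No

Burn rate 2.8 mm/s meets the Class 4.1 criterion (Flammable Solid), so the magnesium fire-starter is Class 4.1.
Class 4.1 quantity: two 11.9 oz packs = 675.92 g.
675.92 g exceeds the rail limit of 500 g for Class 4.1.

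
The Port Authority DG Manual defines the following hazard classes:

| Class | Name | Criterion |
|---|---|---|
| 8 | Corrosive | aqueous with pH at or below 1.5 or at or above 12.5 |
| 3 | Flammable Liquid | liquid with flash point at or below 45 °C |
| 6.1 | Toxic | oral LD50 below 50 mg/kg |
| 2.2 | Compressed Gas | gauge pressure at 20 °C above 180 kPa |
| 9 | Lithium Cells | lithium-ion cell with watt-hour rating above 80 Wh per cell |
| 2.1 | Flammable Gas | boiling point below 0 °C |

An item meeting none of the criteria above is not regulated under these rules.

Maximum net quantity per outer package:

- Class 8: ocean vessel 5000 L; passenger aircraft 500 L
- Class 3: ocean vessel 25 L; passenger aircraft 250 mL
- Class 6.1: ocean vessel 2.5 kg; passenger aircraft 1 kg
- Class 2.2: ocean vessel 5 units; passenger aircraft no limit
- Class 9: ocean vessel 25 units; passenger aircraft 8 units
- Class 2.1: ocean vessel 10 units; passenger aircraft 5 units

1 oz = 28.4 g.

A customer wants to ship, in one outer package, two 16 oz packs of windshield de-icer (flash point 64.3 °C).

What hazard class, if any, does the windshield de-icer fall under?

Not regulated

flash point 64.3 °C is not below 45 °C, so Class 3 does not apply.
No criterion is met, so the item is not regulated.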